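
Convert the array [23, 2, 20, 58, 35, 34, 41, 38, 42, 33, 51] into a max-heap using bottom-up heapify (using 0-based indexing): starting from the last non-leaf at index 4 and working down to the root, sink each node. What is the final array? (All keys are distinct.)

[58, 51, 41, 42, 35, 34, 20, 38, 2, 33, 23]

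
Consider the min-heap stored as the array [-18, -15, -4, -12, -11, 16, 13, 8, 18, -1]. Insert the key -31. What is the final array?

[-31, -18, -4, -12, -15, 16, 13, 8, 18, -1, -11]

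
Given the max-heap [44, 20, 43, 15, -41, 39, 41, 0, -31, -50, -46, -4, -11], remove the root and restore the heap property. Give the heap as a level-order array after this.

[43, 20, 41, 15, -41, 39, -11, 0, -31, -50, -46, -4]

remove root 44; move last element -11 to root → [-11, 20, 43, 15, -41, 39, 41, 0, -31, -50, -46, -4]
-11 vs larger child 43 at index 2, swap → [43, 20, -11, 15, -41, 39, 41, 0, -31, -50, -46, -4]
-11 vs larger child 41 at index 6, swap → [43, 20, 41, 15, -41, 39, -11, 0, -31, -50, -46, -4]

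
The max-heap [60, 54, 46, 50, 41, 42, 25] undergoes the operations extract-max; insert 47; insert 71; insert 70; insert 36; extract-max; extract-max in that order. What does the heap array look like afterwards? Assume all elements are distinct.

[54, 50, 47, 36, 41, 42, 46, 25]

extract-max → returns 60:
  remove root 60; move last element 25 to root → [25, 54, 46, 50, 41, 42]
  25 vs larger child 54 at index 1, swap → [54, 25, 46, 50, 41, 42]
  25 vs larger child 50 at index 3, swap → [54, 50, 46, 25, 41, 42]
insert 47:
  append 47 at index 6 → [54, 50, 46, 25, 41, 42, 47]
  47 > parent 46 at index 2, swap → [54, 50, 47, 25, 41, 42, 46]
insert 71:
  append 71 at index 7 → [54, 50, 47, 25, 41, 42, 46, 71]
  71 > parent 25 at index 3, swap → [54, 50, 47, 71, 41, 42, 46, 25]
  71 > parent 50 at index 1, swap → [54, 71, 47, 50, 41, 42, 46, 25]
  71 > parent 54 at index 0, swap → [71, 54, 47, 50, 41, 42, 46, 25]
insert 70:
  append 70 at index 8 → [71, 54, 47, 50, 41, 42, 46, 25, 70]
  70 > parent 50 at index 3, swap → [71, 54, 47, 70, 41, 42, 46, 25, 50]
  70 > parent 54 at index 1, swap → [71, 70, 47, 54, 41, 42, 46, 25, 50]
insert 36:
  append 36 at index 9 → [71, 70, 47, 54, 41, 42, 46, 25, 50, 36] (no swap needed)
extract-max → returns 71:
  remove root 71; move last element 36 to root → [36, 70, 47, 54, 41, 42, 46, 25, 50]
  36 vs larger child 70 at index 1, swap → [70, 36, 47, 54, 41, 42, 46, 25, 50]
  36 vs larger child 54 at index 3, swap → [70, 54, 47, 36, 41, 42, 46, 25, 50]
  36 vs larger child 50 at index 8, swap → [70, 54, 47, 50, 41, 42, 46, 25, 36]
extract-max → returns 70:
  remove root 70; move last element 36 to root → [36, 54, 47, 50, 41, 42, 46, 25]
  36 vs larger child 54 at index 1, swap → [54, 36, 47, 50, 41, 42, 46, 25]
  36 vs larger child 50 at index 3, swap → [54, 50, 47, 36, 41, 42, 46, 25]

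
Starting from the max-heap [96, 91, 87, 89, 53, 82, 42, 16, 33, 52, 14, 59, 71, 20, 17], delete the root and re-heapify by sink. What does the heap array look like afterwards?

remove root 96; move last element 17 to root → [17, 91, 87, 89, 53, 82, 42, 16, 33, 52, 14, 59, 71, 20]
17 vs larger child 91 at index 1, swap → [91, 17, 87, 89, 53, 82, 42, 16, 33, 52, 14, 59, 71, 20]
17 vs larger child 89 at index 3, swap → [91, 89, 87, 17, 53, 82, 42, 16, 33, 52, 14, 59, 71, 20]
17 vs larger child 33 at index 8, swap → [91, 89, 87, 33, 53, 82, 42, 16, 17, 52, 14, 59, 71, 20]

[91, 89, 87, 33, 53, 82, 42, 16, 17, 52, 14, 59, 71, 20]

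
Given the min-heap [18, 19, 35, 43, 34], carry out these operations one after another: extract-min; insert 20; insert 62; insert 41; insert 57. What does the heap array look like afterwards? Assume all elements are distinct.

extract-min → returns 18:
  remove root 18; move last element 34 to root → [34, 19, 35, 43]
  34 vs smaller child 19 at index 1, swap → [19, 34, 35, 43]
insert 20:
  append 20 at index 4 → [19, 34, 35, 43, 20]
  20 < parent 34 at index 1, swap → [19, 20, 35, 43, 34]
insert 62:
  append 62 at index 5 → [19, 20, 35, 43, 34, 62] (no swap needed)
insert 41:
  append 41 at index 6 → [19, 20, 35, 43, 34, 62, 41] (no swap needed)
insert 57:
  append 57 at index 7 → [19, 20, 35, 43, 34, 62, 41, 57] (no swap needed)

[19, 20, 35, 43, 34, 62, 41, 57]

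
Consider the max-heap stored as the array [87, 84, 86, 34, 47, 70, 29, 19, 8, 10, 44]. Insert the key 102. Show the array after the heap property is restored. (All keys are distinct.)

[102, 84, 87, 34, 47, 86, 29, 19, 8, 10, 44, 70]

append 102 at index 11 → [87, 84, 86, 34, 47, 70, 29, 19, 8, 10, 44, 102]
102 > parent 70 at index 5, swap → [87, 84, 86, 34, 47, 102, 29, 19, 8, 10, 44, 70]
102 > parent 86 at index 2, swap → [87, 84, 102, 34, 47, 86, 29, 19, 8, 10, 44, 70]
102 > parent 87 at index 0, swap → [102, 84, 87, 34, 47, 86, 29, 19, 8, 10, 44, 70]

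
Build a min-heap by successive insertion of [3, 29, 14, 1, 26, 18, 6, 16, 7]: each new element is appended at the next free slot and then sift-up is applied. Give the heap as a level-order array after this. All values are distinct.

[1, 3, 6, 7, 26, 18, 14, 29, 16]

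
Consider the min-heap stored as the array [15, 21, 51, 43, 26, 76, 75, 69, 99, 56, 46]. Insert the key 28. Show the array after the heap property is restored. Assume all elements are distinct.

[15, 21, 28, 43, 26, 51, 75, 69, 99, 56, 46, 76]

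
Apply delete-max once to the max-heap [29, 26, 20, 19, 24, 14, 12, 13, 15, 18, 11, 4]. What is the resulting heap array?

[26, 24, 20, 19, 18, 14, 12, 13, 15, 4, 11]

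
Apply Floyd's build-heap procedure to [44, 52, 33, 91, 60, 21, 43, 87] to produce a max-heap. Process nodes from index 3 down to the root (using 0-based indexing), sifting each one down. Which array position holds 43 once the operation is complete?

2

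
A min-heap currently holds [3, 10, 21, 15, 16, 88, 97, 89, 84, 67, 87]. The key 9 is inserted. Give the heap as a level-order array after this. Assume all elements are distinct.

append 9 at index 11 → [3, 10, 21, 15, 16, 88, 97, 89, 84, 67, 87, 9]
9 < parent 88 at index 5, swap → [3, 10, 21, 15, 16, 9, 97, 89, 84, 67, 87, 88]
9 < parent 21 at index 2, swap → [3, 10, 9, 15, 16, 21, 97, 89, 84, 67, 87, 88]

[3, 10, 9, 15, 16, 21, 97, 89, 84, 67, 87, 88]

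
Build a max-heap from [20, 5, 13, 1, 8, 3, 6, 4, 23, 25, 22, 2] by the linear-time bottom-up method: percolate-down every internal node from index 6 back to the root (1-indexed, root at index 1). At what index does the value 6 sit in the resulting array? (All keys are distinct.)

7

sift down from index 6: already satisfies heap property
sift down from index 5:
  8 vs larger child 25 at index 10, swap → [20, 5, 13, 1, 25, 3, 6, 4, 23, 8, 22, 2]
sift down from index 4:
  1 vs larger child 23 at index 9, swap → [20, 5, 13, 23, 25, 3, 6, 4, 1, 8, 22, 2]
sift down from index 3: already satisfies heap property
sift down from index 2:
  5 vs larger child 25 at index 5, swap → [20, 25, 13, 23, 5, 3, 6, 4, 1, 8, 22, 2]
  5 vs larger child 22 at index 11, swap → [20, 25, 13, 23, 22, 3, 6, 4, 1, 8, 5, 2]
sift down from index 1:
  20 vs larger child 25 at index 2, swap → [25, 20, 13, 23, 22, 3, 6, 4, 1, 8, 5, 2]
  20 vs larger child 23 at index 4, swap → [25, 23, 13, 20, 22, 3, 6, 4, 1, 8, 5, 2]
resulting array: [25, 23, 13, 20, 22, 3, 6, 4, 1, 8, 5, 2]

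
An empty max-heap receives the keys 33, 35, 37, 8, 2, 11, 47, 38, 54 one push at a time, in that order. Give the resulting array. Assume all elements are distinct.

[54, 47, 37, 38, 2, 11, 35, 8, 33]

Insert 33:
  append 33 at index 0 → [33] (no swap needed)
Insert 35:
  append 35 at index 1 → [33, 35]
  35 > parent 33 at index 0, swap → [35, 33]
Insert 37:
  append 37 at index 2 → [35, 33, 37]
  37 > parent 35 at index 0, swap → [37, 33, 35]
Insert 8:
  append 8 at index 3 → [37, 33, 35, 8] (no swap needed)
Insert 2:
  append 2 at index 4 → [37, 33, 35, 8, 2] (no swap needed)
Insert 11:
  append 11 at index 5 → [37, 33, 35, 8, 2, 11] (no swap needed)
Insert 47:
  append 47 at index 6 → [37, 33, 35, 8, 2, 11, 47]
  47 > parent 35 at index 2, swap → [37, 33, 47, 8, 2, 11, 35]
  47 > parent 37 at index 0, swap → [47, 33, 37, 8, 2, 11, 35]
Insert 38:
  append 38 at index 7 → [47, 33, 37, 8, 2, 11, 35, 38]
  38 > parent 8 at index 3, swap → [47, 33, 37, 38, 2, 11, 35, 8]
  38 > parent 33 at index 1, swap → [47, 38, 37, 33, 2, 11, 35, 8]
Insert 54:
  append 54 at index 8 → [47, 38, 37, 33, 2, 11, 35, 8, 54]
  54 > parent 33 at index 3, swap → [47, 38, 37, 54, 2, 11, 35, 8, 33]
  54 > parent 38 at index 1, swap → [47, 54, 37, 38, 2, 11, 35, 8, 33]
  54 > parent 47 at index 0, swap → [54, 47, 37, 38, 2, 11, 35, 8, 33]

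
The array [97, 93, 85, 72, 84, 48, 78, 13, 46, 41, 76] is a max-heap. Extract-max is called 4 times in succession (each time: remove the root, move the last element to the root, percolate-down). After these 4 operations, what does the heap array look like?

extract-max #1 returns 97:
  remove root 97; move last element 76 to root → [76, 93, 85, 72, 84, 48, 78, 13, 46, 41]
  76 vs larger child 93 at index 1, swap → [93, 76, 85, 72, 84, 48, 78, 13, 46, 41]
  76 vs larger child 84 at index 4, swap → [93, 84, 85, 72, 76, 48, 78, 13, 46, 41]
extract-max #2 returns 93:
  remove root 93; move last element 41 to root → [41, 84, 85, 72, 76, 48, 78, 13, 46]
  41 vs larger child 85 at index 2, swap → [85, 84, 41, 72, 76, 48, 78, 13, 46]
  41 vs larger child 78 at index 6, swap → [85, 84, 78, 72, 76, 48, 41, 13, 46]
extract-max #3 returns 85:
  remove root 85; move last element 46 to root → [46, 84, 78, 72, 76, 48, 41, 13]
  46 vs larger child 84 at index 1, swap → [84, 46, 78, 72, 76, 48, 41, 13]
  46 vs larger child 76 at index 4, swap → [84, 76, 78, 72, 46, 48, 41, 13]
extract-max #4 returns 84:
  remove root 84; move last element 13 to root → [13, 76, 78, 72, 46, 48, 41]
  13 vs larger child 78 at index 2, swap → [78, 76, 13, 72, 46, 48, 41]
  13 vs larger child 48 at index 5, swap → [78, 76, 48, 72, 46, 13, 41]

[78, 76, 48, 72, 46, 13, 41]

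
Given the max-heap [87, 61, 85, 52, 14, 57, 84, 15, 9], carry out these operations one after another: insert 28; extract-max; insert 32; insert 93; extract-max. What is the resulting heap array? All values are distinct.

[85, 61, 84, 52, 32, 57, 14, 15, 9, 28]

insert 28:
  append 28 at index 9 → [87, 61, 85, 52, 14, 57, 84, 15, 9, 28]
  28 > parent 14 at index 4, swap → [87, 61, 85, 52, 28, 57, 84, 15, 9, 14]
extract-max → returns 87:
  remove root 87; move last element 14 to root → [14, 61, 85, 52, 28, 57, 84, 15, 9]
  14 vs larger child 85 at index 2, swap → [85, 61, 14, 52, 28, 57, 84, 15, 9]
  14 vs larger child 84 at index 6, swap → [85, 61, 84, 52, 28, 57, 14, 15, 9]
insert 32:
  append 32 at index 9 → [85, 61, 84, 52, 28, 57, 14, 15, 9, 32]
  32 > parent 28 at index 4, swap → [85, 61, 84, 52, 32, 57, 14, 15, 9, 28]
insert 93:
  append 93 at index 10 → [85, 61, 84, 52, 32, 57, 14, 15, 9, 28, 93]
  93 > parent 32 at index 4, swap → [85, 61, 84, 52, 93, 57, 14, 15, 9, 28, 32]
  93 > parent 61 at index 1, swap → [85, 93, 84, 52, 61, 57, 14, 15, 9, 28, 32]
  93 > parent 85 at index 0, swap → [93, 85, 84, 52, 61, 57, 14, 15, 9, 28, 32]
extract-max → returns 93:
  remove root 93; move last element 32 to root → [32, 85, 84, 52, 61, 57, 14, 15, 9, 28]
  32 vs larger child 85 at index 1, swap → [85, 32, 84, 52, 61, 57, 14, 15, 9, 28]
  32 vs larger child 61 at index 4, swap → [85, 61, 84, 52, 32, 57, 14, 15, 9, 28]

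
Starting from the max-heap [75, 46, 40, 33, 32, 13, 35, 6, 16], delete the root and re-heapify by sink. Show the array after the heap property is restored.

[46, 33, 40, 16, 32, 13, 35, 6]

remove root 75; move last element 16 to root → [16, 46, 40, 33, 32, 13, 35, 6]
16 vs larger child 46 at index 1, swap → [46, 16, 40, 33, 32, 13, 35, 6]
16 vs larger child 33 at index 3, swap → [46, 33, 40, 16, 32, 13, 35, 6]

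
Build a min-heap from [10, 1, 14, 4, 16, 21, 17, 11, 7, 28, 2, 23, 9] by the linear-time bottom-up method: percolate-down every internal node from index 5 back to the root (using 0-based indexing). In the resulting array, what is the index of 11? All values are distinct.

7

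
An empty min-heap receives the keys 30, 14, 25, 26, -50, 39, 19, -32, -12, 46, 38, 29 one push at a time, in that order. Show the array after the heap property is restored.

Insert 30:
  append 30 at index 0 → [30] (no swap needed)
Insert 14:
  append 14 at index 1 → [30, 14]
  14 < parent 30 at index 0, swap → [14, 30]
Insert 25:
  append 25 at index 2 → [14, 30, 25] (no swap needed)
Insert 26:
  append 26 at index 3 → [14, 30, 25, 26]
  26 < parent 30 at index 1, swap → [14, 26, 25, 30]
Insert -50:
  append -50 at index 4 → [14, 26, 25, 30, -50]
  -50 < parent 26 at index 1, swap → [14, -50, 25, 30, 26]
  -50 < parent 14 at index 0, swap → [-50, 14, 25, 30, 26]
Insert 39:
  append 39 at index 5 → [-50, 14, 25, 30, 26, 39] (no swap needed)
Insert 19:
  append 19 at index 6 → [-50, 14, 25, 30, 26, 39, 19]
  19 < parent 25 at index 2, swap → [-50, 14, 19, 30, 26, 39, 25]
Insert -32:
  append -32 at index 7 → [-50, 14, 19, 30, 26, 39, 25, -32]
  -32 < parent 30 at index 3, swap → [-50, 14, 19, -32, 26, 39, 25, 30]
  -32 < parent 14 at index 1, swap → [-50, -32, 19, 14, 26, 39, 25, 30]
Insert -12:
  append -12 at index 8 → [-50, -32, 19, 14, 26, 39, 25, 30, -12]
  -12 < parent 14 at index 3, swap → [-50, -32, 19, -12, 26, 39, 25, 30, 14]
Insert 46:
  append 46 at index 9 → [-50, -32, 19, -12, 26, 39, 25, 30, 14, 46] (no swap needed)
Insert 38:
  append 38 at index 10 → [-50, -32, 19, -12, 26, 39, 25, 30, 14, 46, 38] (no swap needed)
Insert 29:
  append 29 at index 11 → [-50, -32, 19, -12, 26, 39, 25, 30, 14, 46, 38, 29]
  29 < parent 39 at index 5, swap → [-50, -32, 19, -12, 26, 29, 25, 30, 14, 46, 38, 39]

[-50, -32, 19, -12, 26, 29, 25, 30, 14, 46, 38, 39]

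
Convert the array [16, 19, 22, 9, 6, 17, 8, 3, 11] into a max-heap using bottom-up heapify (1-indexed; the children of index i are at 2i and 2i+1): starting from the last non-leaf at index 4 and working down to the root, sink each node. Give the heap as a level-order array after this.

[22, 19, 17, 11, 6, 16, 8, 3, 9]

sift down from index 4:
  9 vs larger child 11 at index 9, swap → [16, 19, 22, 11, 6, 17, 8, 3, 9]
sift down from index 3: already satisfies heap property
sift down from index 2: already satisfies heap property
sift down from index 1:
  16 vs larger child 22 at index 3, swap → [22, 19, 16, 11, 6, 17, 8, 3, 9]
  16 vs larger child 17 at index 6, swap → [22, 19, 17, 11, 6, 16, 8, 3, 9]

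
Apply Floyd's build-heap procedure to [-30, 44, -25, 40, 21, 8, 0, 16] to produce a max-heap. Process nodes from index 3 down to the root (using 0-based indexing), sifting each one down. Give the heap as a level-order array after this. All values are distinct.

[44, 40, 8, 16, 21, -25, 0, -30]

sift down from index 3: already satisfies heap property
sift down from index 2:
  -25 vs larger child 8 at index 5, swap → [-30, 44, 8, 40, 21, -25, 0, 16]
sift down from index 1: already satisfies heap property
sift down from index 0:
  -30 vs larger child 44 at index 1, swap → [44, -30, 8, 40, 21, -25, 0, 16]
  -30 vs larger child 40 at index 3, swap → [44, 40, 8, -30, 21, -25, 0, 16]
  -30 vs only child 16 at index 7, swap → [44, 40, 8, 16, 21, -25, 0, -30]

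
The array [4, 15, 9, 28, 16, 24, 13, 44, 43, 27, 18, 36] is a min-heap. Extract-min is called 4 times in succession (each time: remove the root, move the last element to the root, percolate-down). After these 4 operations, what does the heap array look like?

[16, 27, 18, 28, 43, 24, 36, 44]

extract-min #1 returns 4:
  remove root 4; move last element 36 to root → [36, 15, 9, 28, 16, 24, 13, 44, 43, 27, 18]
  36 vs smaller child 9 at index 2, swap → [9, 15, 36, 28, 16, 24, 13, 44, 43, 27, 18]
  36 vs smaller child 13 at index 6, swap → [9, 15, 13, 28, 16, 24, 36, 44, 43, 27, 18]
extract-min #2 returns 9:
  remove root 9; move last element 18 to root → [18, 15, 13, 28, 16, 24, 36, 44, 43, 27]
  18 vs smaller child 13 at index 2, swap → [13, 15, 18, 28, 16, 24, 36, 44, 43, 27]
extract-min #3 returns 13:
  remove root 13; move last element 27 to root → [27, 15, 18, 28, 16, 24, 36, 44, 43]
  27 vs smaller child 15 at index 1, swap → [15, 27, 18, 28, 16, 24, 36, 44, 43]
  27 vs smaller child 16 at index 4, swap → [15, 16, 18, 28, 27, 24, 36, 44, 43]
extract-min #4 returns 15:
  remove root 15; move last element 43 to root → [43, 16, 18, 28, 27, 24, 36, 44]
  43 vs smaller child 16 at index 1, swap → [16, 43, 18, 28, 27, 24, 36, 44]
  43 vs smaller child 27 at index 4, swap → [16, 27, 18, 28, 43, 24, 36, 44]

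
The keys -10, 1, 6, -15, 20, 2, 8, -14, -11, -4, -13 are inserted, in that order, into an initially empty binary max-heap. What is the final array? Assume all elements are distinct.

[20, 6, 8, -11, -4, 1, 2, -15, -14, -10, -13]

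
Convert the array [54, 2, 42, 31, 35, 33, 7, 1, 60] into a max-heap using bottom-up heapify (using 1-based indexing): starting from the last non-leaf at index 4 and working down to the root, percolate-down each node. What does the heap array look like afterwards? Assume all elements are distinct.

sift down from index 4:
  31 vs larger child 60 at index 9, swap → [54, 2, 42, 60, 35, 33, 7, 1, 31]
sift down from index 3: already satisfies heap property
sift down from index 2:
  2 vs larger child 60 at index 4, swap → [54, 60, 42, 2, 35, 33, 7, 1, 31]
  2 vs larger child 31 at index 9, swap → [54, 60, 42, 31, 35, 33, 7, 1, 2]
sift down from index 1:
  54 vs larger child 60 at index 2, swap → [60, 54, 42, 31, 35, 33, 7, 1, 2]

[60, 54, 42, 31, 35, 33, 7, 1, 2]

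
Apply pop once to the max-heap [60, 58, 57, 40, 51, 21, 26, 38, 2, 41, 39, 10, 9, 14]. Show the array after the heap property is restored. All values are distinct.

remove root 60; move last element 14 to root → [14, 58, 57, 40, 51, 21, 26, 38, 2, 41, 39, 10, 9]
14 vs larger child 58 at index 1, swap → [58, 14, 57, 40, 51, 21, 26, 38, 2, 41, 39, 10, 9]
14 vs larger child 51 at index 4, swap → [58, 51, 57, 40, 14, 21, 26, 38, 2, 41, 39, 10, 9]
14 vs larger child 41 at index 9, swap → [58, 51, 57, 40, 41, 21, 26, 38, 2, 14, 39, 10, 9]

[58, 51, 57, 40, 41, 21, 26, 38, 2, 14, 39, 10, 9]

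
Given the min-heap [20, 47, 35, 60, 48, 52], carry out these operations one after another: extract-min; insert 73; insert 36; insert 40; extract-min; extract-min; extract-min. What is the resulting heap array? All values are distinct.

[47, 48, 52, 60, 73]

extract-min → returns 20:
  remove root 20; move last element 52 to root → [52, 47, 35, 60, 48]
  52 vs smaller child 35 at index 2, swap → [35, 47, 52, 60, 48]
insert 73:
  append 73 at index 5 → [35, 47, 52, 60, 48, 73] (no swap needed)
insert 36:
  append 36 at index 6 → [35, 47, 52, 60, 48, 73, 36]
  36 < parent 52 at index 2, swap → [35, 47, 36, 60, 48, 73, 52]
insert 40:
  append 40 at index 7 → [35, 47, 36, 60, 48, 73, 52, 40]
  40 < parent 60 at index 3, swap → [35, 47, 36, 40, 48, 73, 52, 60]
  40 < parent 47 at index 1, swap → [35, 40, 36, 47, 48, 73, 52, 60]
extract-min → returns 35:
  remove root 35; move last element 60 to root → [60, 40, 36, 47, 48, 73, 52]
  60 vs smaller child 36 at index 2, swap → [36, 40, 60, 47, 48, 73, 52]
  60 vs smaller child 52 at index 6, swap → [36, 40, 52, 47, 48, 73, 60]
extract-min → returns 36:
  remove root 36; move last element 60 to root → [60, 40, 52, 47, 48, 73]
  60 vs smaller child 40 at index 1, swap → [40, 60, 52, 47, 48, 73]
  60 vs smaller child 47 at index 3, swap → [40, 47, 52, 60, 48, 73]
extract-min → returns 40:
  remove root 40; move last element 73 to root → [73, 47, 52, 60, 48]
  73 vs smaller child 47 at index 1, swap → [47, 73, 52, 60, 48]
  73 vs smaller child 48 at index 4, swap → [47, 48, 52, 60, 73]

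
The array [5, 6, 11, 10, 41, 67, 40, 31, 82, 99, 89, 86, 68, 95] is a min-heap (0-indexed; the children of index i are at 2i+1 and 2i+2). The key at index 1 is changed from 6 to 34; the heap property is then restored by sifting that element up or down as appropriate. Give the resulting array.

[5, 10, 11, 31, 41, 67, 40, 34, 82, 99, 89, 86, 68, 95]

set index 1 from 6 to 34 → [5, 34, 11, 10, 41, 67, 40, 31, 82, 99, 89, 86, 68, 95]
34 vs smaller child 10 at index 3, swap → [5, 10, 11, 34, 41, 67, 40, 31, 82, 99, 89, 86, 68, 95]
34 vs smaller child 31 at index 7, swap → [5, 10, 11, 31, 41, 67, 40, 34, 82, 99, 89, 86, 68, 95]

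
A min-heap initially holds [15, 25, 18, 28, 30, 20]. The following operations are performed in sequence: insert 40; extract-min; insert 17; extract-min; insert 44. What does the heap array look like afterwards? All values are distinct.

insert 40:
  append 40 at index 6 → [15, 25, 18, 28, 30, 20, 40] (no swap needed)
extract-min → returns 15:
  remove root 15; move last element 40 to root → [40, 25, 18, 28, 30, 20]
  40 vs smaller child 18 at index 2, swap → [18, 25, 40, 28, 30, 20]
  40 vs only child 20 at index 5, swap → [18, 25, 20, 28, 30, 40]
insert 17:
  append 17 at index 6 → [18, 25, 20, 28, 30, 40, 17]
  17 < parent 20 at index 2, swap → [18, 25, 17, 28, 30, 40, 20]
  17 < parent 18 at index 0, swap → [17, 25, 18, 28, 30, 40, 20]
extract-min → returns 17:
  remove root 17; move last element 20 to root → [20, 25, 18, 28, 30, 40]
  20 vs smaller child 18 at index 2, swap → [18, 25, 20, 28, 30, 40]
insert 44:
  append 44 at index 6 → [18, 25, 20, 28, 30, 40, 44] (no swap needed)

[18, 25, 20, 28, 30, 40, 44]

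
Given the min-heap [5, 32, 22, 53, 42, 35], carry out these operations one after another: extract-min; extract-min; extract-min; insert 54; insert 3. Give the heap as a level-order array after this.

extract-min → returns 5:
  remove root 5; move last element 35 to root → [35, 32, 22, 53, 42]
  35 vs smaller child 22 at index 2, swap → [22, 32, 35, 53, 42]
extract-min → returns 22:
  remove root 22; move last element 42 to root → [42, 32, 35, 53]
  42 vs smaller child 32 at index 1, swap → [32, 42, 35, 53]
extract-min → returns 32:
  remove root 32; move last element 53 to root → [53, 42, 35]
  53 vs smaller child 35 at index 2, swap → [35, 42, 53]
insert 54:
  append 54 at index 3 → [35, 42, 53, 54] (no swap needed)
insert 3:
  append 3 at index 4 → [35, 42, 53, 54, 3]
  3 < parent 42 at index 1, swap → [35, 3, 53, 54, 42]
  3 < parent 35 at index 0, swap → [3, 35, 53, 54, 42]

[3, 35, 53, 54, 42]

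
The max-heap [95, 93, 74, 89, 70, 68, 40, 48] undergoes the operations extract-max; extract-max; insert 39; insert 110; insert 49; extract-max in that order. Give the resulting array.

[89, 70, 74, 49, 40, 68, 39, 48]

extract-max → returns 95:
  remove root 95; move last element 48 to root → [48, 93, 74, 89, 70, 68, 40]
  48 vs larger child 93 at index 1, swap → [93, 48, 74, 89, 70, 68, 40]
  48 vs larger child 89 at index 3, swap → [93, 89, 74, 48, 70, 68, 40]
extract-max → returns 93:
  remove root 93; move last element 40 to root → [40, 89, 74, 48, 70, 68]
  40 vs larger child 89 at index 1, swap → [89, 40, 74, 48, 70, 68]
  40 vs larger child 70 at index 4, swap → [89, 70, 74, 48, 40, 68]
insert 39:
  append 39 at index 6 → [89, 70, 74, 48, 40, 68, 39] (no swap needed)
insert 110:
  append 110 at index 7 → [89, 70, 74, 48, 40, 68, 39, 110]
  110 > parent 48 at index 3, swap → [89, 70, 74, 110, 40, 68, 39, 48]
  110 > parent 70 at index 1, swap → [89, 110, 74, 70, 40, 68, 39, 48]
  110 > parent 89 at index 0, swap → [110, 89, 74, 70, 40, 68, 39, 48]
insert 49:
  append 49 at index 8 → [110, 89, 74, 70, 40, 68, 39, 48, 49] (no swap needed)
extract-max → returns 110:
  remove root 110; move last element 49 to root → [49, 89, 74, 70, 40, 68, 39, 48]
  49 vs larger child 89 at index 1, swap → [89, 49, 74, 70, 40, 68, 39, 48]
  49 vs larger child 70 at index 3, swap → [89, 70, 74, 49, 40, 68, 39, 48]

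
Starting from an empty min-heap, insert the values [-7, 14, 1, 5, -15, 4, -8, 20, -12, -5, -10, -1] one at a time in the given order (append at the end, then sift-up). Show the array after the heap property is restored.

[-15, -12, -8, -7, -10, -1, 1, 20, 14, 5, -5, 4]

Insert -7:
  append -7 at index 0 → [-7] (no swap needed)
Insert 14:
  append 14 at index 1 → [-7, 14] (no swap needed)
Insert 1:
  append 1 at index 2 → [-7, 14, 1] (no swap needed)
Insert 5:
  append 5 at index 3 → [-7, 14, 1, 5]
  5 < parent 14 at index 1, swap → [-7, 5, 1, 14]
Insert -15:
  append -15 at index 4 → [-7, 5, 1, 14, -15]
  -15 < parent 5 at index 1, swap → [-7, -15, 1, 14, 5]
  -15 < parent -7 at index 0, swap → [-15, -7, 1, 14, 5]
Insert 4:
  append 4 at index 5 → [-15, -7, 1, 14, 5, 4] (no swap needed)
Insert -8:
  append -8 at index 6 → [-15, -7, 1, 14, 5, 4, -8]
  -8 < parent 1 at index 2, swap → [-15, -7, -8, 14, 5, 4, 1]
Insert 20:
  append 20 at index 7 → [-15, -7, -8, 14, 5, 4, 1, 20] (no swap needed)
Insert -12:
  append -12 at index 8 → [-15, -7, -8, 14, 5, 4, 1, 20, -12]
  -12 < parent 14 at index 3, swap → [-15, -7, -8, -12, 5, 4, 1, 20, 14]
  -12 < parent -7 at index 1, swap → [-15, -12, -8, -7, 5, 4, 1, 20, 14]
Insert -5:
  append -5 at index 9 → [-15, -12, -8, -7, 5, 4, 1, 20, 14, -5]
  -5 < parent 5 at index 4, swap → [-15, -12, -8, -7, -5, 4, 1, 20, 14, 5]
Insert -10:
  append -10 at index 10 → [-15, -12, -8, -7, -5, 4, 1, 20, 14, 5, -10]
  -10 < parent -5 at index 4, swap → [-15, -12, -8, -7, -10, 4, 1, 20, 14, 5, -5]
Insert -1:
  append -1 at index 11 → [-15, -12, -8, -7, -10, 4, 1, 20, 14, 5, -5, -1]
  -1 < parent 4 at index 5, swap → [-15, -12, -8, -7, -10, -1, 1, 20, 14, 5, -5, 4]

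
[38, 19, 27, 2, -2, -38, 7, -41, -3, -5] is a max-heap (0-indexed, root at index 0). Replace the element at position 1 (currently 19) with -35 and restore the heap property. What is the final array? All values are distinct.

[38, 2, 27, -3, -2, -38, 7, -41, -35, -5]

set index 1 from 19 to -35 → [38, -35, 27, 2, -2, -38, 7, -41, -3, -5]
-35 vs larger child 2 at index 3, swap → [38, 2, 27, -35, -2, -38, 7, -41, -3, -5]
-35 vs larger child -3 at index 8, swap → [38, 2, 27, -3, -2, -38, 7, -41, -35, -5]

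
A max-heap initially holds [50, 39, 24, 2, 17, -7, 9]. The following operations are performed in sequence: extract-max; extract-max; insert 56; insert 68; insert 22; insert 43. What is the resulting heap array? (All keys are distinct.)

[68, 43, 56, 22, 9, -7, 24, 2, 17]

extract-max → returns 50:
  remove root 50; move last element 9 to root → [9, 39, 24, 2, 17, -7]
  9 vs larger child 39 at index 1, swap → [39, 9, 24, 2, 17, -7]
  9 vs larger child 17 at index 4, swap → [39, 17, 24, 2, 9, -7]
extract-max → returns 39:
  remove root 39; move last element -7 to root → [-7, 17, 24, 2, 9]
  -7 vs larger child 24 at index 2, swap → [24, 17, -7, 2, 9]
insert 56:
  append 56 at index 5 → [24, 17, -7, 2, 9, 56]
  56 > parent -7 at index 2, swap → [24, 17, 56, 2, 9, -7]
  56 > parent 24 at index 0, swap → [56, 17, 24, 2, 9, -7]
insert 68:
  append 68 at index 6 → [56, 17, 24, 2, 9, -7, 68]
  68 > parent 24 at index 2, swap → [56, 17, 68, 2, 9, -7, 24]
  68 > parent 56 at index 0, swap → [68, 17, 56, 2, 9, -7, 24]
insert 22:
  append 22 at index 7 → [68, 17, 56, 2, 9, -7, 24, 22]
  22 > parent 2 at index 3, swap → [68, 17, 56, 22, 9, -7, 24, 2]
  22 > parent 17 at index 1, swap → [68, 22, 56, 17, 9, -7, 24, 2]
insert 43:
  append 43 at index 8 → [68, 22, 56, 17, 9, -7, 24, 2, 43]
  43 > parent 17 at index 3, swap → [68, 22, 56, 43, 9, -7, 24, 2, 17]
  43 > parent 22 at index 1, swap → [68, 43, 56, 22, 9, -7, 24, 2, 17]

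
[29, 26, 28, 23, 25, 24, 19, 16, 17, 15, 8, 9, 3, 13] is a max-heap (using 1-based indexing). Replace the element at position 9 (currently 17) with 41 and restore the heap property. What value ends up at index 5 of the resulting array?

25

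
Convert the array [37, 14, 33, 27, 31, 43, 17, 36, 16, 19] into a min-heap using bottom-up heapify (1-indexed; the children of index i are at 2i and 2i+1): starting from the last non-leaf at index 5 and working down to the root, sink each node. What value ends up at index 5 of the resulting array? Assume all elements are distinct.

sift down from index 5:
  31 vs only child 19 at index 10, swap → [37, 14, 33, 27, 19, 43, 17, 36, 16, 31]
sift down from index 4:
  27 vs smaller child 16 at index 9, swap → [37, 14, 33, 16, 19, 43, 17, 36, 27, 31]
sift down from index 3:
  33 vs smaller child 17 at index 7, swap → [37, 14, 17, 16, 19, 43, 33, 36, 27, 31]
sift down from index 2: already satisfies heap property
sift down from index 1:
  37 vs smaller child 14 at index 2, swap → [14, 37, 17, 16, 19, 43, 33, 36, 27, 31]
  37 vs smaller child 16 at index 4, swap → [14, 16, 17, 37, 19, 43, 33, 36, 27, 31]
  37 vs smaller child 27 at index 9, swap → [14, 16, 17, 27, 19, 43, 33, 36, 37, 31]
resulting array: [14, 16, 17, 27, 19, 43, 33, 36, 37, 31]

19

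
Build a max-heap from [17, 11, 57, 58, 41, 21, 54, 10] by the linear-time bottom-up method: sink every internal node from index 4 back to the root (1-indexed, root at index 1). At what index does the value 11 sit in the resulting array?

sift down from index 4: already satisfies heap property
sift down from index 3: already satisfies heap property
sift down from index 2:
  11 vs larger child 58 at index 4, swap → [17, 58, 57, 11, 41, 21, 54, 10]
sift down from index 1:
  17 vs larger child 58 at index 2, swap → [58, 17, 57, 11, 41, 21, 54, 10]
  17 vs larger child 41 at index 5, swap → [58, 41, 57, 11, 17, 21, 54, 10]
resulting array: [58, 41, 57, 11, 17, 21, 54, 10]

4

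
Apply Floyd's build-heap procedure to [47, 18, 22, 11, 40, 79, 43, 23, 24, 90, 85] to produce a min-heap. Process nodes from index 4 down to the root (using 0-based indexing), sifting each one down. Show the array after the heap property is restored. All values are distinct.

[11, 18, 22, 23, 40, 79, 43, 47, 24, 90, 85]

sift down from index 4: already satisfies heap property
sift down from index 3: already satisfies heap property
sift down from index 2: already satisfies heap property
sift down from index 1:
  18 vs smaller child 11 at index 3, swap → [47, 11, 22, 18, 40, 79, 43, 23, 24, 90, 85]
sift down from index 0:
  47 vs smaller child 11 at index 1, swap → [11, 47, 22, 18, 40, 79, 43, 23, 24, 90, 85]
  47 vs smaller child 18 at index 3, swap → [11, 18, 22, 47, 40, 79, 43, 23, 24, 90, 85]
  47 vs smaller child 23 at index 7, swap → [11, 18, 22, 23, 40, 79, 43, 47, 24, 90, 85]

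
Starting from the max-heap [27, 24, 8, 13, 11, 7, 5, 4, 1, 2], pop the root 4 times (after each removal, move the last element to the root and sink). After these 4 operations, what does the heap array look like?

[8, 4, 7, 2, 1, 5]

extract-max #1 returns 27:
  remove root 27; move last element 2 to root → [2, 24, 8, 13, 11, 7, 5, 4, 1]
  2 vs larger child 24 at index 1, swap → [24, 2, 8, 13, 11, 7, 5, 4, 1]
  2 vs larger child 13 at index 3, swap → [24, 13, 8, 2, 11, 7, 5, 4, 1]
  2 vs larger child 4 at index 7, swap → [24, 13, 8, 4, 11, 7, 5, 2, 1]
extract-max #2 returns 24:
  remove root 24; move last element 1 to root → [1, 13, 8, 4, 11, 7, 5, 2]
  1 vs larger child 13 at index 1, swap → [13, 1, 8, 4, 11, 7, 5, 2]
  1 vs larger child 11 at index 4, swap → [13, 11, 8, 4, 1, 7, 5, 2]
extract-max #3 returns 13:
  remove root 13; move last element 2 to root → [2, 11, 8, 4, 1, 7, 5]
  2 vs larger child 11 at index 1, swap → [11, 2, 8, 4, 1, 7, 5]
  2 vs larger child 4 at index 3, swap → [11, 4, 8, 2, 1, 7, 5]
extract-max #4 returns 11:
  remove root 11; move last element 5 to root → [5, 4, 8, 2, 1, 7]
  5 vs larger child 8 at index 2, swap → [8, 4, 5, 2, 1, 7]
  5 vs only child 7 at index 5, swap → [8, 4, 7, 2, 1, 5]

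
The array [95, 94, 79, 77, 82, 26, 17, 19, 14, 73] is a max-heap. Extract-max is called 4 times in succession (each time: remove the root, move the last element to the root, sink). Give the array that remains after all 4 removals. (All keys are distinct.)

[77, 73, 26, 19, 17, 14]

extract-max #1 returns 95:
  remove root 95; move last element 73 to root → [73, 94, 79, 77, 82, 26, 17, 19, 14]
  73 vs larger child 94 at index 1, swap → [94, 73, 79, 77, 82, 26, 17, 19, 14]
  73 vs larger child 82 at index 4, swap → [94, 82, 79, 77, 73, 26, 17, 19, 14]
extract-max #2 returns 94:
  remove root 94; move last element 14 to root → [14, 82, 79, 77, 73, 26, 17, 19]
  14 vs larger child 82 at index 1, swap → [82, 14, 79, 77, 73, 26, 17, 19]
  14 vs larger child 77 at index 3, swap → [82, 77, 79, 14, 73, 26, 17, 19]
  14 vs only child 19 at index 7, swap → [82, 77, 79, 19, 73, 26, 17, 14]
extract-max #3 returns 82:
  remove root 82; move last element 14 to root → [14, 77, 79, 19, 73, 26, 17]
  14 vs larger child 79 at index 2, swap → [79, 77, 14, 19, 73, 26, 17]
  14 vs larger child 26 at index 5, swap → [79, 77, 26, 19, 73, 14, 17]
extract-max #4 returns 79:
  remove root 79; move last element 17 to root → [17, 77, 26, 19, 73, 14]
  17 vs larger child 77 at index 1, swap → [77, 17, 26, 19, 73, 14]
  17 vs larger child 73 at index 4, swap → [77, 73, 26, 19, 17, 14]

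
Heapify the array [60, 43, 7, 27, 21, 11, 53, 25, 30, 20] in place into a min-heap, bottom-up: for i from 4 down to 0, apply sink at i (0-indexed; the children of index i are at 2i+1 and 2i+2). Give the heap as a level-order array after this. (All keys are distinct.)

[7, 20, 11, 25, 21, 60, 53, 27, 30, 43]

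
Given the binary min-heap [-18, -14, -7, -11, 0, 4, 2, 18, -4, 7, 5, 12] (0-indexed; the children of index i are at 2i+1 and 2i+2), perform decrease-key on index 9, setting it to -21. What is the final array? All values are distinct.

set index 9 from 7 to -21 → [-18, -14, -7, -11, 0, 4, 2, 18, -4, -21, 5, 12]
-21 < parent 0 at index 4, swap → [-18, -14, -7, -11, -21, 4, 2, 18, -4, 0, 5, 12]
-21 < parent -14 at index 1, swap → [-18, -21, -7, -11, -14, 4, 2, 18, -4, 0, 5, 12]
-21 < parent -18 at index 0, swap → [-21, -18, -7, -11, -14, 4, 2, 18, -4, 0, 5, 12]

[-21, -18, -7, -11, -14, 4, 2, 18, -4, 0, 5, 12]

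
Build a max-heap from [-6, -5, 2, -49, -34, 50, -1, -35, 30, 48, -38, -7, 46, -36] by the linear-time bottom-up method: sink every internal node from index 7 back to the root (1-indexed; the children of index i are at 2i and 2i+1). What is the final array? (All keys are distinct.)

sift down from index 7: already satisfies heap property
sift down from index 6: already satisfies heap property
sift down from index 5:
  -34 vs larger child 48 at index 10, swap → [-6, -5, 2, -49, 48, 50, -1, -35, 30, -34, -38, -7, 46, -36]
sift down from index 4:
  -49 vs larger child 30 at index 9, swap → [-6, -5, 2, 30, 48, 50, -1, -35, -49, -34, -38, -7, 46, -36]
sift down from index 3:
  2 vs larger child 50 at index 6, swap → [-6, -5, 50, 30, 48, 2, -1, -35, -49, -34, -38, -7, 46, -36]
  2 vs larger child 46 at index 13, swap → [-6, -5, 50, 30, 48, 46, -1, -35, -49, -34, -38, -7, 2, -36]
sift down from index 2:
  -5 vs larger child 48 at index 5, swap → [-6, 48, 50, 30, -5, 46, -1, -35, -49, -34, -38, -7, 2, -36]
sift down from index 1:
  -6 vs larger child 50 at index 3, swap → [50, 48, -6, 30, -5, 46, -1, -35, -49, -34, -38, -7, 2, -36]
  -6 vs larger child 46 at index 6, swap → [50, 48, 46, 30, -5, -6, -1, -35, -49, -34, -38, -7, 2, -36]
  -6 vs larger child 2 at index 13, swap → [50, 48, 46, 30, -5, 2, -1, -35, -49, -34, -38, -7, -6, -36]

[50, 48, 46, 30, -5, 2, -1, -35, -49, -34, -38, -7, -6, -36]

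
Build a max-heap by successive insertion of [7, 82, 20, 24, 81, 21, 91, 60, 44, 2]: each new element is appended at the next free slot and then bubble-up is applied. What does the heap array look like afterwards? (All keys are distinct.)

[91, 81, 82, 60, 24, 20, 21, 7, 44, 2]

Insert 7:
  append 7 at index 0 → [7] (no swap needed)
Insert 82:
  append 82 at index 1 → [7, 82]
  82 > parent 7 at index 0, swap → [82, 7]
Insert 20:
  append 20 at index 2 → [82, 7, 20] (no swap needed)
Insert 24:
  append 24 at index 3 → [82, 7, 20, 24]
  24 > parent 7 at index 1, swap → [82, 24, 20, 7]
Insert 81:
  append 81 at index 4 → [82, 24, 20, 7, 81]
  81 > parent 24 at index 1, swap → [82, 81, 20, 7, 24]
Insert 21:
  append 21 at index 5 → [82, 81, 20, 7, 24, 21]
  21 > parent 20 at index 2, swap → [82, 81, 21, 7, 24, 20]
Insert 91:
  append 91 at index 6 → [82, 81, 21, 7, 24, 20, 91]
  91 > parent 21 at index 2, swap → [82, 81, 91, 7, 24, 20, 21]
  91 > parent 82 at index 0, swap → [91, 81, 82, 7, 24, 20, 21]
Insert 60:
  append 60 at index 7 → [91, 81, 82, 7, 24, 20, 21, 60]
  60 > parent 7 at index 3, swap → [91, 81, 82, 60, 24, 20, 21, 7]
Insert 44:
  append 44 at index 8 → [91, 81, 82, 60, 24, 20, 21, 7, 44] (no swap needed)
Insert 2:
  append 2 at index 9 → [91, 81, 82, 60, 24, 20, 21, 7, 44, 2] (no swap needed)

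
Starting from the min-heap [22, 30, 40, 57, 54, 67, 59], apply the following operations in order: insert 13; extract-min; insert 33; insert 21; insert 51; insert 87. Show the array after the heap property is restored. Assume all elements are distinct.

[21, 22, 40, 30, 51, 67, 59, 57, 33, 54, 87]

insert 13:
  append 13 at index 7 → [22, 30, 40, 57, 54, 67, 59, 13]
  13 < parent 57 at index 3, swap → [22, 30, 40, 13, 54, 67, 59, 57]
  13 < parent 30 at index 1, swap → [22, 13, 40, 30, 54, 67, 59, 57]
  13 < parent 22 at index 0, swap → [13, 22, 40, 30, 54, 67, 59, 57]
extract-min → returns 13:
  remove root 13; move last element 57 to root → [57, 22, 40, 30, 54, 67, 59]
  57 vs smaller child 22 at index 1, swap → [22, 57, 40, 30, 54, 67, 59]
  57 vs smaller child 30 at index 3, swap → [22, 30, 40, 57, 54, 67, 59]
insert 33:
  append 33 at index 7 → [22, 30, 40, 57, 54, 67, 59, 33]
  33 < parent 57 at index 3, swap → [22, 30, 40, 33, 54, 67, 59, 57]
insert 21:
  append 21 at index 8 → [22, 30, 40, 33, 54, 67, 59, 57, 21]
  21 < parent 33 at index 3, swap → [22, 30, 40, 21, 54, 67, 59, 57, 33]
  21 < parent 30 at index 1, swap → [22, 21, 40, 30, 54, 67, 59, 57, 33]
  21 < parent 22 at index 0, swap → [21, 22, 40, 30, 54, 67, 59, 57, 33]
insert 51:
  append 51 at index 9 → [21, 22, 40, 30, 54, 67, 59, 57, 33, 51]
  51 < parent 54 at index 4, swap → [21, 22, 40, 30, 51, 67, 59, 57, 33, 54]
insert 87:
  append 87 at index 10 → [21, 22, 40, 30, 51, 67, 59, 57, 33, 54, 87] (no swap needed)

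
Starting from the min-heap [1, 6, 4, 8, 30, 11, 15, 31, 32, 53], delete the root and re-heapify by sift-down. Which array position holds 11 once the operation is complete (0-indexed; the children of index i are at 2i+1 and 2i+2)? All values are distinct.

2

remove root 1; move last element 53 to root → [53, 6, 4, 8, 30, 11, 15, 31, 32]
53 vs smaller child 4 at index 2, swap → [4, 6, 53, 8, 30, 11, 15, 31, 32]
53 vs smaller child 11 at index 5, swap → [4, 6, 11, 8, 30, 53, 15, 31, 32]
resulting array: [4, 6, 11, 8, 30, 53, 15, 31, 32]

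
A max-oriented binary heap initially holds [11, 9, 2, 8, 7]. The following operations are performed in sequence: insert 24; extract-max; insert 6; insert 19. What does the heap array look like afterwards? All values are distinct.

insert 24:
  append 24 at index 5 → [11, 9, 2, 8, 7, 24]
  24 > parent 2 at index 2, swap → [11, 9, 24, 8, 7, 2]
  24 > parent 11 at index 0, swap → [24, 9, 11, 8, 7, 2]
extract-max → returns 24:
  remove root 24; move last element 2 to root → [2, 9, 11, 8, 7]
  2 vs larger child 11 at index 2, swap → [11, 9, 2, 8, 7]
insert 6:
  append 6 at index 5 → [11, 9, 2, 8, 7, 6]
  6 > parent 2 at index 2, swap → [11, 9, 6, 8, 7, 2]
insert 19:
  append 19 at index 6 → [11, 9, 6, 8, 7, 2, 19]
  19 > parent 6 at index 2, swap → [11, 9, 19, 8, 7, 2, 6]
  19 > parent 11 at index 0, swap → [19, 9, 11, 8, 7, 2, 6]

[19, 9, 11, 8, 7, 2, 6]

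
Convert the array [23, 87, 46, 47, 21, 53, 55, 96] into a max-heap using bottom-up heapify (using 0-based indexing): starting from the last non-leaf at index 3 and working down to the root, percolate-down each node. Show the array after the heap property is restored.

sift down from index 3:
  47 vs only child 96 at index 7, swap → [23, 87, 46, 96, 21, 53, 55, 47]
sift down from index 2:
  46 vs larger child 55 at index 6, swap → [23, 87, 55, 96, 21, 53, 46, 47]
sift down from index 1:
  87 vs larger child 96 at index 3, swap → [23, 96, 55, 87, 21, 53, 46, 47]
sift down from index 0:
  23 vs larger child 96 at index 1, swap → [96, 23, 55, 87, 21, 53, 46, 47]
  23 vs larger child 87 at index 3, swap → [96, 87, 55, 23, 21, 53, 46, 47]
  23 vs only child 47 at index 7, swap → [96, 87, 55, 47, 21, 53, 46, 23]

[96, 87, 55, 47, 21, 53, 46, 23]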